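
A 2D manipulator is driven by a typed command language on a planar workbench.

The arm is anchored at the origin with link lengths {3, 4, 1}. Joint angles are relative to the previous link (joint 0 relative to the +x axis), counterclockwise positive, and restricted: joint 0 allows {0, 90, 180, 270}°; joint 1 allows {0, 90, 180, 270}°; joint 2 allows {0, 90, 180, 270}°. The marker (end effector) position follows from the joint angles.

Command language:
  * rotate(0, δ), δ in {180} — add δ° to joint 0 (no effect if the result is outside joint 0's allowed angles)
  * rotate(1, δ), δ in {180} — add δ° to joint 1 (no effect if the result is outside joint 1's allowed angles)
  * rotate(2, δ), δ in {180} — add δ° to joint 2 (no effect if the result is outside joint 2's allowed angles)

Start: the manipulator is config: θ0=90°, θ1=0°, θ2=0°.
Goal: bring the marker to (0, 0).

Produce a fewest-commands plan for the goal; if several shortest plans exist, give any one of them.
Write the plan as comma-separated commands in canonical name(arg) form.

from: config: θ0=90°, θ1=0°, θ2=0°
1. rotate(2, 180) → config: θ0=90°, θ1=0°, θ2=180°
2. rotate(1, 180) → config: θ0=90°, θ1=180°, θ2=180°
minimal: 2 command(s), checked below 2.

rotate(2, 180), rotate(1, 180)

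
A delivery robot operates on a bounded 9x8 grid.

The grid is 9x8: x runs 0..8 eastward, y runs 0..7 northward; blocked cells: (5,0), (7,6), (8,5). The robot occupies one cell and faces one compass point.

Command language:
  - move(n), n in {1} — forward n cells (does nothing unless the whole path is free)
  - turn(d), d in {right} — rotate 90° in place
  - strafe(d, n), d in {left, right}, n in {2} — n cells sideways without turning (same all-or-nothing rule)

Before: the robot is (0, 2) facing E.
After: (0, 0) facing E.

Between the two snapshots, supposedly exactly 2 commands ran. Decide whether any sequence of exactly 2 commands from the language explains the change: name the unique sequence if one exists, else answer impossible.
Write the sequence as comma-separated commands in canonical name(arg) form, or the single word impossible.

strafe(right, 2), strafe(right, 2)

key: still facing E at the end — nothing in the sequence rotates
initial: (0, 2) facing E
t=1 strafe(right, 2) ⇒ (0, 0) facing E
t=2 strafe(right, 2) ⇒ (0, 0) facing E
no rival 2-sequence matches.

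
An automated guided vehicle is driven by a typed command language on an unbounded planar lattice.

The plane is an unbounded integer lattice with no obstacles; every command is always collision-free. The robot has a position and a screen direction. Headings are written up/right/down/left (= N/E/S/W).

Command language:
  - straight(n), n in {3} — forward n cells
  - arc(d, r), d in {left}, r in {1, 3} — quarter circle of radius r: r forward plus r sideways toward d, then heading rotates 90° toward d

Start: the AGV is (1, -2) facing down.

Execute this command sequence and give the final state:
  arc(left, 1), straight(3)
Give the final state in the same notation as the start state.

begin: (1, -2) facing down
1. arc(left, 1) → (2, -3) facing right
2. straight(3) → (5, -3) facing right

(5, -3) facing right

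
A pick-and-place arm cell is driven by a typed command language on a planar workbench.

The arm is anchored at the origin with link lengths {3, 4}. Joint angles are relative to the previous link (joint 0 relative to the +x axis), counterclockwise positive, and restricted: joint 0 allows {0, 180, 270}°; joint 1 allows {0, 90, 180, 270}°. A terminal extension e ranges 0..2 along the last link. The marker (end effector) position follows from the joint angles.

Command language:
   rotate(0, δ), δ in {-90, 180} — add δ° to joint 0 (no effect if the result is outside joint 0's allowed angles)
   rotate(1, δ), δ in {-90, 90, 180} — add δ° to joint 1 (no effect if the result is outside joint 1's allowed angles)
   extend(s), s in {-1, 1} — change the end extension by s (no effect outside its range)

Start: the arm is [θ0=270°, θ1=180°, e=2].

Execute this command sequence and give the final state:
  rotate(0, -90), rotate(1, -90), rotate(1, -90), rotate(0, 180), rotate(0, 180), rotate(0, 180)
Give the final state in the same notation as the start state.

[θ0=0°, θ1=0°, e=2]

from: [θ0=270°, θ1=180°, e=2]
1. rotate(0, -90) → [θ0=180°, θ1=180°, e=2]
2. rotate(1, -90) → [θ0=180°, θ1=90°, e=2]
3. rotate(1, -90) → [θ0=180°, θ1=0°, e=2]
4. rotate(0, 180) → [θ0=0°, θ1=0°, e=2]
5. rotate(0, 180) → [θ0=180°, θ1=0°, e=2]
6. rotate(0, 180) → [θ0=0°, θ1=0°, e=2]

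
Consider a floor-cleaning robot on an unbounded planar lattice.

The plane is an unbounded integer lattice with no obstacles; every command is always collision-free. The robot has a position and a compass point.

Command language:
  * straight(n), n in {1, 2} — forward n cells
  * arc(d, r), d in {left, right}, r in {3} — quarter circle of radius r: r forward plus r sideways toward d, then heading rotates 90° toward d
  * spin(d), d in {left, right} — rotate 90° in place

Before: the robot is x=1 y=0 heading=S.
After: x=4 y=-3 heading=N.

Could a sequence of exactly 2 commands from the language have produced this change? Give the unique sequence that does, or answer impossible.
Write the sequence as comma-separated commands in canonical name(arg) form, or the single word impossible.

arc(left, 3), spin(left)

key: cell and facing (now N) both changed — the 2 commands mix motion and turning
t0: x=1 y=0 heading=S
t=1 arc(left, 3) ⇒ x=4 y=-3 heading=E
t=2 spin(left) ⇒ x=4 y=-3 heading=N
uniquely the one of 36 2-step routes that fits.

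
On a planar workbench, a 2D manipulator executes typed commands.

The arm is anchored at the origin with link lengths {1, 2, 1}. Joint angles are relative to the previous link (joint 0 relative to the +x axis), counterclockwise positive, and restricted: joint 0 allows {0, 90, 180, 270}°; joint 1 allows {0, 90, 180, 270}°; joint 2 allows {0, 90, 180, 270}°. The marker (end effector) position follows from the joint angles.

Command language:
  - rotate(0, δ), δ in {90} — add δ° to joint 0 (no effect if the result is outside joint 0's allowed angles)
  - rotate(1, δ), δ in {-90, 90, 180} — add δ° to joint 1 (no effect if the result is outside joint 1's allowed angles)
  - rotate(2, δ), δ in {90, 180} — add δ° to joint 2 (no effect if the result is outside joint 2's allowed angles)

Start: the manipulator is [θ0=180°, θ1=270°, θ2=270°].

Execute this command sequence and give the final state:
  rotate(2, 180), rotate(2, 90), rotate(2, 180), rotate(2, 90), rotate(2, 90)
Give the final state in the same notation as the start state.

begin: [θ0=180°, θ1=270°, θ2=270°]
t=1 rotate(2, 180) ⇒ [θ0=180°, θ1=270°, θ2=90°]
t=2 rotate(2, 90) ⇒ [θ0=180°, θ1=270°, θ2=180°]
t=3 rotate(2, 180) ⇒ [θ0=180°, θ1=270°, θ2=0°]
t=4 rotate(2, 90) ⇒ [θ0=180°, θ1=270°, θ2=90°]
t=5 rotate(2, 90) ⇒ [θ0=180°, θ1=270°, θ2=180°]

[θ0=180°, θ1=270°, θ2=180°]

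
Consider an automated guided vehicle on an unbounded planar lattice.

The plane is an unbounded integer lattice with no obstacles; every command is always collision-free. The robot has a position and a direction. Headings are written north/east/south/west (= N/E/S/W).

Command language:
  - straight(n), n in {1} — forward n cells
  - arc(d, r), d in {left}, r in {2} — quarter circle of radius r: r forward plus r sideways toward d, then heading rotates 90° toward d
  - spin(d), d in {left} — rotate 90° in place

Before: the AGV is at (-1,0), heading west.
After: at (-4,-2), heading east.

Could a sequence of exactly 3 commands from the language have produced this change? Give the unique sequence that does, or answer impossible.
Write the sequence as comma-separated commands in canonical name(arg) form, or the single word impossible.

key: order matters: swapping straight(1) and spin(left) lands elsewhere
initial: at (-1,0), heading west
1. straight(1) → at (-2,0), heading west
2. arc(left, 2) → at (-4,-2), heading south
3. spin(left) → at (-4,-2), heading east
no rival 3-sequence matches.

straight(1), arc(left, 2), spin(left)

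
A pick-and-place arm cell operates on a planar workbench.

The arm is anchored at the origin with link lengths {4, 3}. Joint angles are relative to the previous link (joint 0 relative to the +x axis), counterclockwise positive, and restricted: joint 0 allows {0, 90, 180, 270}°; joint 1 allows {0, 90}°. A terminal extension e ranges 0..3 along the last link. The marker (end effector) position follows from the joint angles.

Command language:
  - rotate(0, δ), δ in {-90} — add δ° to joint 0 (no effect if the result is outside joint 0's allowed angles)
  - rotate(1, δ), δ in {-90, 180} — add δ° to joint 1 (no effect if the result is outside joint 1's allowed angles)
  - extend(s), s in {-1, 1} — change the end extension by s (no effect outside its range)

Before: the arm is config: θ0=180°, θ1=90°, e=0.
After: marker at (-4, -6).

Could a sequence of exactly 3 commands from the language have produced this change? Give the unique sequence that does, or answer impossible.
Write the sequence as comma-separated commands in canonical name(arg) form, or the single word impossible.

initial: config: θ0=180°, θ1=90°, e=0
1. extend(1) → config: θ0=180°, θ1=90°, e=1
2. extend(1) → config: θ0=180°, θ1=90°, e=2
3. extend(1) → config: θ0=180°, θ1=90°, e=3
no rival 3-sequence matches.

extend(1), extend(1), extend(1)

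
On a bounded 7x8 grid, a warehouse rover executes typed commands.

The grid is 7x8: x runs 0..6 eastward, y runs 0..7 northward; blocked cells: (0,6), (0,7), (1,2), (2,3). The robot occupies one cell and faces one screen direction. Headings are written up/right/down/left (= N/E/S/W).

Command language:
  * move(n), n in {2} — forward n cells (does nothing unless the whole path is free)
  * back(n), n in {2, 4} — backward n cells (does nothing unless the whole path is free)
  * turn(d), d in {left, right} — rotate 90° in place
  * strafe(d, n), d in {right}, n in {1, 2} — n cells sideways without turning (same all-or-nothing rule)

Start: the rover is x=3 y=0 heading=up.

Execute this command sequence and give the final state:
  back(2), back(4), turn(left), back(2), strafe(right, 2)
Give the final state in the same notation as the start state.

begin: x=3 y=0 heading=up
1. back(2) → x=3 y=0 heading=up
2. back(4) → x=3 y=0 heading=up
3. turn(left) → x=3 y=0 heading=left
4. back(2) → x=5 y=0 heading=left
5. strafe(right, 2) → x=5 y=2 heading=left

x=5 y=2 heading=left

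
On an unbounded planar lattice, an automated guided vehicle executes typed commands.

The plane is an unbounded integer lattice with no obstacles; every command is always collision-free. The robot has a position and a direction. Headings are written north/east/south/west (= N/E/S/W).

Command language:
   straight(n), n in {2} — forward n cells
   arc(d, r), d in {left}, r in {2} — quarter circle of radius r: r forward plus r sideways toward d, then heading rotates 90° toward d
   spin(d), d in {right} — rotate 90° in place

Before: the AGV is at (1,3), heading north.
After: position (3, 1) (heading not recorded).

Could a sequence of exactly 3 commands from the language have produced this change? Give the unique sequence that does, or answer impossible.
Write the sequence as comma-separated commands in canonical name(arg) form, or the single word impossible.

spin(right), spin(right), arc(left, 2)

key: order matters: swapping spin(right) and arc(left, 2) lands elsewhere
t0: at (1,3), heading north
1. spin(right) → at (1,3), heading east
2. spin(right) → at (1,3), heading south
3. arc(left, 2) → at (3,1), heading east
no other 3-command option fits: unique.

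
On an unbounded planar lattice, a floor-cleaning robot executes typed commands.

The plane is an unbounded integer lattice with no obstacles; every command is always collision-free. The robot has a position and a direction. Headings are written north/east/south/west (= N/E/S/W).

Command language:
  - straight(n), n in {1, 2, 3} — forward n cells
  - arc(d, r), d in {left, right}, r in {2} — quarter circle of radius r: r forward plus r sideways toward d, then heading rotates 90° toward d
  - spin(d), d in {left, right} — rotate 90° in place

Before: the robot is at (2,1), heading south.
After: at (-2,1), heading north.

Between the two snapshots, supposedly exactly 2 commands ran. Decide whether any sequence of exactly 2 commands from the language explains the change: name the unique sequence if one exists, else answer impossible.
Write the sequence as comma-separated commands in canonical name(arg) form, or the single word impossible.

arc(right, 2), arc(right, 2)

key: position moved to (-2,1) AND the heading swung to N — translation plus rotation needed
from: at (2,1), heading south
step 1 (arc(right, 2)): at (0,-1), heading west
step 2 (arc(right, 2)): at (-2,1), heading north
no rival 2-sequence matches.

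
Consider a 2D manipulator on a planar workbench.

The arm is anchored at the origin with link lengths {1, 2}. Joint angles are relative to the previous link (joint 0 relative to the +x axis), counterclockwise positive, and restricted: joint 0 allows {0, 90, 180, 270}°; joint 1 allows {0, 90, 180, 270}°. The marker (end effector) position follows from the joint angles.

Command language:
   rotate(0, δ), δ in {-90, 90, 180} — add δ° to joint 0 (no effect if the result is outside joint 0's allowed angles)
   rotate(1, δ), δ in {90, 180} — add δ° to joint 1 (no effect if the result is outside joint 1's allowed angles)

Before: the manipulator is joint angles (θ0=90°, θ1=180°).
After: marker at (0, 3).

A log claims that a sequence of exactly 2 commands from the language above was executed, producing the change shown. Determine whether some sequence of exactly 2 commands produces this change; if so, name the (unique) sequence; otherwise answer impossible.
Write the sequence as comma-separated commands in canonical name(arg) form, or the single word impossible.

rotate(1, 90), rotate(1, 90)

begin: joint angles (θ0=90°, θ1=180°)
[1] after rotate(1, 90): joint angles (θ0=90°, θ1=270°)
[2] after rotate(1, 90): joint angles (θ0=90°, θ1=0°)
no other 2-command option fits: unique.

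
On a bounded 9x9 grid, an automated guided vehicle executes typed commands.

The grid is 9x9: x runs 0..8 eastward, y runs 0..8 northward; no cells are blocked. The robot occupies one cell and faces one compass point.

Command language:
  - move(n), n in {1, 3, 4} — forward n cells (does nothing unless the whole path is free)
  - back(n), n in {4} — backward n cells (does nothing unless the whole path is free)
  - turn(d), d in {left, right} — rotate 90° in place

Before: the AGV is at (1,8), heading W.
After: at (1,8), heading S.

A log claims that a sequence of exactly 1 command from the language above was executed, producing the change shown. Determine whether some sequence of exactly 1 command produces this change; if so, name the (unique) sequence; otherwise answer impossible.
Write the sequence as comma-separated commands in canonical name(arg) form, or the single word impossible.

key: parked at (1,8) the whole time — nothing moves the robot
t0: at (1,8), heading W
step 1 (turn(left)): at (1,8), heading S
uniquely the one of 6 1-step routes that fits.

turn(left)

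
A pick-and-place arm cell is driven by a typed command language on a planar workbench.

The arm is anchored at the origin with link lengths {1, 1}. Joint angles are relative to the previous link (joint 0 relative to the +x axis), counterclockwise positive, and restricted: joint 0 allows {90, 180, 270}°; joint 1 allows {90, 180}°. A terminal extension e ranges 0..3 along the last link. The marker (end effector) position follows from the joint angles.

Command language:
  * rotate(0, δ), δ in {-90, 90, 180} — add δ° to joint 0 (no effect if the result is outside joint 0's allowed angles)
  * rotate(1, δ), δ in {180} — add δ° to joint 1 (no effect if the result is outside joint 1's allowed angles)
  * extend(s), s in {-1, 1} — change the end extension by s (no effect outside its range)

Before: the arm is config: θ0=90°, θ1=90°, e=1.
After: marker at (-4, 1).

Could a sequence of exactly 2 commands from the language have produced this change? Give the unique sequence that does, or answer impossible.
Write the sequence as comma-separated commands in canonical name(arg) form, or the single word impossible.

extend(1), extend(1)

initial: config: θ0=90°, θ1=90°, e=1
t=1 extend(1) ⇒ config: θ0=90°, θ1=90°, e=2
t=2 extend(1) ⇒ config: θ0=90°, θ1=90°, e=3
uniquely the one of 36 2-step routes that fits.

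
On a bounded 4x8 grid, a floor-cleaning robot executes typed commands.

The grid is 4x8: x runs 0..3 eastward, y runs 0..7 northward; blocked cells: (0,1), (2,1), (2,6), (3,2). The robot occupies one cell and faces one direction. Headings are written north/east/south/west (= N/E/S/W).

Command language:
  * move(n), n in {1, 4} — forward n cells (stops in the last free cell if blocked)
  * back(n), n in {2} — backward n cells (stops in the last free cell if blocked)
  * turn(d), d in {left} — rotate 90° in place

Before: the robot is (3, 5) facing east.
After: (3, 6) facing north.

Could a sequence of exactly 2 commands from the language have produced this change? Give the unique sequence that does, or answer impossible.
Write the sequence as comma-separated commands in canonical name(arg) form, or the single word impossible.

turn(left), move(1)

key: position moved to (3,6) AND the heading swung to N — translation plus rotation needed
initial: (3, 5) facing east
step 1 (turn(left)): (3, 5) facing north
step 2 (move(1)): (3, 6) facing north
no other 2-command option fits: unique.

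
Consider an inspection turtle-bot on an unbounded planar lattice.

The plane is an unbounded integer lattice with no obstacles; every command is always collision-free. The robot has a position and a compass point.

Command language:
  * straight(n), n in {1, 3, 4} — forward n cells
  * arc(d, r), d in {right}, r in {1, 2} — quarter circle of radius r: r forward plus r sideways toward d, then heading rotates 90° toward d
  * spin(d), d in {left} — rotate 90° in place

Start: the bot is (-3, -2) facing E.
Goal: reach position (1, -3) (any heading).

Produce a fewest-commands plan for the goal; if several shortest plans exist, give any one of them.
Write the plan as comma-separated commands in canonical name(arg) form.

from: (-3, -2) facing E
step 1 (straight(3)): (0, -2) facing E
step 2 (arc(right, 1)): (1, -3) facing S
no 1-step plan works, so 2 is optimal.

straight(3), arc(right, 1)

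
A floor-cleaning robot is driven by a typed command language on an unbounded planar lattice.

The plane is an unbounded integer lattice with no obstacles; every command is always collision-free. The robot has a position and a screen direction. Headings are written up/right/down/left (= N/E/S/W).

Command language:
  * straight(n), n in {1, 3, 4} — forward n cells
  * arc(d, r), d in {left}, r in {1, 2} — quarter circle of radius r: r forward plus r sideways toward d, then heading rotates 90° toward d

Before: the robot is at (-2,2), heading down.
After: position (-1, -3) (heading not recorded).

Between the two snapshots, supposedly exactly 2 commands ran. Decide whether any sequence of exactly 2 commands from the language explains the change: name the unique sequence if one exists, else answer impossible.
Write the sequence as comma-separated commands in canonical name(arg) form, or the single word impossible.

key: order matters: swapping straight(4) and arc(left, 1) lands elsewhere
initial: at (-2,2), heading down
1. straight(4) → at (-2,-2), heading down
2. arc(left, 1) → at (-1,-3), heading right
uniquely the one of 25 2-step routes that fits.

straight(4), arc(left, 1)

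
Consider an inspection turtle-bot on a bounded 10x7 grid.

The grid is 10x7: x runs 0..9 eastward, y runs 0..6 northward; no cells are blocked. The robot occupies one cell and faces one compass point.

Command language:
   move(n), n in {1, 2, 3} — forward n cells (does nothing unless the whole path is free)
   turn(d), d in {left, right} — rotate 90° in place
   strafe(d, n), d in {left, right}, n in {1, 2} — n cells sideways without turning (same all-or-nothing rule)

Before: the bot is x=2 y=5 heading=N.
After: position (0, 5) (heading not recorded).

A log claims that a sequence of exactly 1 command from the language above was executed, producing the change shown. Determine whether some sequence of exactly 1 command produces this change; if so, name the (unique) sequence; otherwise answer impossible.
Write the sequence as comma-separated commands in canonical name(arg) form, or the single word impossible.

strafe(left, 2)

t0: x=2 y=5 heading=N
[1] after strafe(left, 2): x=0 y=5 heading=N
no rival 1-sequence matches.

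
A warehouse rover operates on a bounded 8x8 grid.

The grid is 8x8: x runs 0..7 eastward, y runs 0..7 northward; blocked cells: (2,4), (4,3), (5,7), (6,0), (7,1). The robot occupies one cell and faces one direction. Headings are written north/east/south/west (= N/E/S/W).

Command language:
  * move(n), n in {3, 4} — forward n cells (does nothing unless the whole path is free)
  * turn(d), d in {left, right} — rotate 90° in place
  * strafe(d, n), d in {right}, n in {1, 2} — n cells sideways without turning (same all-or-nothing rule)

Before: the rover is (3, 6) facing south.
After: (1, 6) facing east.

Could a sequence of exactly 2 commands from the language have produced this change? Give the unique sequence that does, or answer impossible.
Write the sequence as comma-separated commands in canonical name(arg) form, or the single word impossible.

strafe(right, 2), turn(left)

key: order matters: swapping strafe(right, 2) and turn(left) lands elsewhere
begin: (3, 6) facing south
step 1 (strafe(right, 2)): (1, 6) facing south
step 2 (turn(left)): (1, 6) facing east
no rival 2-sequence matches.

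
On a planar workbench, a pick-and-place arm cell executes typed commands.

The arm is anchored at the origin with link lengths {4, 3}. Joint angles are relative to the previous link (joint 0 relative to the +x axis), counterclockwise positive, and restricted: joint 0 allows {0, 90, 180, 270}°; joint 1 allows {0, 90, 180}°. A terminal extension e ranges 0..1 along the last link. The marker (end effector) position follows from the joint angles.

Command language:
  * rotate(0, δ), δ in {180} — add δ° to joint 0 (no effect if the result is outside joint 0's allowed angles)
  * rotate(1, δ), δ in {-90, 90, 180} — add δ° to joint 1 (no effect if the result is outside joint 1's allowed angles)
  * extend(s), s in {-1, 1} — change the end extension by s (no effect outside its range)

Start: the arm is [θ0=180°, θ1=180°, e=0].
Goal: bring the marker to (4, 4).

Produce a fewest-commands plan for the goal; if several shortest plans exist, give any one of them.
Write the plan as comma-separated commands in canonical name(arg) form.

extend(1), rotate(0, 180), rotate(1, -90)

from: [θ0=180°, θ1=180°, e=0]
[1] after extend(1): [θ0=180°, θ1=180°, e=1]
[2] after rotate(0, 180): [θ0=0°, θ1=180°, e=1]
[3] after rotate(1, -90): [θ0=0°, θ1=90°, e=1]
minimal: 3 command(s), checked below 3.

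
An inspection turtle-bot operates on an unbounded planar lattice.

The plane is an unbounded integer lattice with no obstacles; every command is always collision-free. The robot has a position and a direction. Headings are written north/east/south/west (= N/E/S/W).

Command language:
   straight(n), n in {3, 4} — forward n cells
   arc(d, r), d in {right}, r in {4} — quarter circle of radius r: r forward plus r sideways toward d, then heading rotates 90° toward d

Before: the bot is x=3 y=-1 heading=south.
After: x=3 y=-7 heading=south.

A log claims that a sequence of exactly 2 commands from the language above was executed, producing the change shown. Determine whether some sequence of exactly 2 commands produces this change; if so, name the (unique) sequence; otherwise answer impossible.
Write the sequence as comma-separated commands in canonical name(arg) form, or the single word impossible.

straight(3), straight(3)

key: still facing S at the end — nothing in the sequence rotates
t0: x=3 y=-1 heading=south
[1] after straight(3): x=3 y=-4 heading=south
[2] after straight(3): x=3 y=-7 heading=south
uniquely the one of 9 2-step routes that fits.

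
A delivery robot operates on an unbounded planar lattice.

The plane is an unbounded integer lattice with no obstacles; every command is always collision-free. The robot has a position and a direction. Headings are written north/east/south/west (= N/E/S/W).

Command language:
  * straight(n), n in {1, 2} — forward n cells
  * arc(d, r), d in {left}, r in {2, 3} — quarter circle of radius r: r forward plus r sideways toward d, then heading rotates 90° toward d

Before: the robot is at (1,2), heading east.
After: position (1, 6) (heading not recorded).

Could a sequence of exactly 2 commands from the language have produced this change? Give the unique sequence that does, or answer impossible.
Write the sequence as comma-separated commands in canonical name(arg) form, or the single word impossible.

arc(left, 2), arc(left, 2)

begin: at (1,2), heading east
1. arc(left, 2) → at (3,4), heading north
2. arc(left, 2) → at (1,6), heading west
all 16 alternatives checked — unique.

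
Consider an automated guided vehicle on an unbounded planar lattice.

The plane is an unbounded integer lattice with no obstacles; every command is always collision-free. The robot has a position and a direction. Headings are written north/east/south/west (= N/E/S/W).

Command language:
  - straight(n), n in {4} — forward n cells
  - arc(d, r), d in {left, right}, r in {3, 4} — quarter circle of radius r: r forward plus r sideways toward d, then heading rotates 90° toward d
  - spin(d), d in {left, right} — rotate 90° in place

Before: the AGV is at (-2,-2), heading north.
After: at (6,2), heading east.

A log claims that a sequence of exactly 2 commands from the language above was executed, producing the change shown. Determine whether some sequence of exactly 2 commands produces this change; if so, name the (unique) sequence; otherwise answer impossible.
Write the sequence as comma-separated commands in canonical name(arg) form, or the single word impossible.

key: cell and facing (now E) both changed — the 2 commands mix motion and turning
start: at (-2,-2), heading north
[1] after arc(right, 4): at (2,2), heading east
[2] after straight(4): at (6,2), heading east
no rival 2-sequence matches.

arc(right, 4), straight(4)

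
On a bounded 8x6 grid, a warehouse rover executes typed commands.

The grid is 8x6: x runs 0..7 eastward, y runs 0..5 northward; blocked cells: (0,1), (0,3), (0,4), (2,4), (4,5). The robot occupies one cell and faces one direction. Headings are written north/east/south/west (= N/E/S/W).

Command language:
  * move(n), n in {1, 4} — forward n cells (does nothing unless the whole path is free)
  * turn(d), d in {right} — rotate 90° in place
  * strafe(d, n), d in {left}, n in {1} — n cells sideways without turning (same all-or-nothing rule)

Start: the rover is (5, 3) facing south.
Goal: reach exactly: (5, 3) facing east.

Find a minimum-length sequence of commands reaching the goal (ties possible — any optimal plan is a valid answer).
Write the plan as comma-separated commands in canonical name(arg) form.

begin: (5, 3) facing south
1. turn(right) → (5, 3) facing west
2. turn(right) → (5, 3) facing north
3. turn(right) → (5, 3) facing east
minimal: 3 command(s), checked below 3.

turn(right), turn(right), turn(right)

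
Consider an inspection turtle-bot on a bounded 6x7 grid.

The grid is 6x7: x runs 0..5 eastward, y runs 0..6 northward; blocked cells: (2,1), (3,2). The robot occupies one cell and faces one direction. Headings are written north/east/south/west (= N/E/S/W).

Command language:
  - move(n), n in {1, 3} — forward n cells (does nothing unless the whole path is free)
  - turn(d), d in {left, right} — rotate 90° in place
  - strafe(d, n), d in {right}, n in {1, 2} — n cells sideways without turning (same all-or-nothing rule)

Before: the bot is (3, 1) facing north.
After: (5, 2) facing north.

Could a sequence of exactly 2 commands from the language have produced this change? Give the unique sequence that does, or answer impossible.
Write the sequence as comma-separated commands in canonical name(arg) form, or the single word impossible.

key: order matters: swapping strafe(right, 2) and move(1) lands elsewhere
from: (3, 1) facing north
t=1 strafe(right, 2) ⇒ (5, 1) facing north
t=2 move(1) ⇒ (5, 2) facing north
all 36 alternatives checked — unique.

strafe(right, 2), move(1)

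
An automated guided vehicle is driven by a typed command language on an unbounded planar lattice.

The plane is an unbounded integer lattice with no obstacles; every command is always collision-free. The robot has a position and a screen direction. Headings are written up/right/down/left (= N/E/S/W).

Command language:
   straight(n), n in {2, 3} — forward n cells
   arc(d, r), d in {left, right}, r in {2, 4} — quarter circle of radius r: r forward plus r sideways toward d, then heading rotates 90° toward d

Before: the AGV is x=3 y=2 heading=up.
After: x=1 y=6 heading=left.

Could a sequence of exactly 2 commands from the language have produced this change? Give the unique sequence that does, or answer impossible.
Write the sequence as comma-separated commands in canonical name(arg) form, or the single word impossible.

key: position moved to (1,6) AND the heading swung to W — translation plus rotation needed
initial: x=3 y=2 heading=up
step 1 (straight(2)): x=3 y=4 heading=up
step 2 (arc(left, 2)): x=1 y=6 heading=left
all 36 alternatives checked — unique.

straight(2), arc(left, 2)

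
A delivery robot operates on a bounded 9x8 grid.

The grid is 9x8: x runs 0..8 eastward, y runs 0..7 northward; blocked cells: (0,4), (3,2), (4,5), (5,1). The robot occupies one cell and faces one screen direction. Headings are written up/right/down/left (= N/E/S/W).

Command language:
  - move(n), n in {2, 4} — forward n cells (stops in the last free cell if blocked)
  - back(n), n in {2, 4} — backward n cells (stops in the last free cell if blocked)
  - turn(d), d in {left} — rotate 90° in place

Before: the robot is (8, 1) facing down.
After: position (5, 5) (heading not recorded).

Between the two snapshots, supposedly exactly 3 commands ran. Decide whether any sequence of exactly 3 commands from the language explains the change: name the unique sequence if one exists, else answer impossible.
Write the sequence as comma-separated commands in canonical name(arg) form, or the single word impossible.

key: the second back(4) is stopped early by the blocked cell at (4,5)
start: (8, 1) facing down
1. back(4) → (8, 5) facing down
2. turn(left) → (8, 5) facing right
3. back(4) → (5, 5) facing right
no other 3-command option fits: unique.

back(4), turn(left), back(4)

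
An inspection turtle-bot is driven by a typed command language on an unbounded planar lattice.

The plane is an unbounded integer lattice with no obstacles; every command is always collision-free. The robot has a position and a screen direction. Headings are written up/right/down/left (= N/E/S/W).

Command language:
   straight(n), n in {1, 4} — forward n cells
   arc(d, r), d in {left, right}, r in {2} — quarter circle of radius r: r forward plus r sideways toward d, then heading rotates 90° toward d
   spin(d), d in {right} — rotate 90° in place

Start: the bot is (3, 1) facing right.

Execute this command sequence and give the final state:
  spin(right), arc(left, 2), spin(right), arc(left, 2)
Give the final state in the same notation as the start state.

(7, -3) facing right

start: (3, 1) facing right
t=1 spin(right) ⇒ (3, 1) facing down
t=2 arc(left, 2) ⇒ (5, -1) facing right
t=3 spin(right) ⇒ (5, -1) facing down
t=4 arc(left, 2) ⇒ (7, -3) facing right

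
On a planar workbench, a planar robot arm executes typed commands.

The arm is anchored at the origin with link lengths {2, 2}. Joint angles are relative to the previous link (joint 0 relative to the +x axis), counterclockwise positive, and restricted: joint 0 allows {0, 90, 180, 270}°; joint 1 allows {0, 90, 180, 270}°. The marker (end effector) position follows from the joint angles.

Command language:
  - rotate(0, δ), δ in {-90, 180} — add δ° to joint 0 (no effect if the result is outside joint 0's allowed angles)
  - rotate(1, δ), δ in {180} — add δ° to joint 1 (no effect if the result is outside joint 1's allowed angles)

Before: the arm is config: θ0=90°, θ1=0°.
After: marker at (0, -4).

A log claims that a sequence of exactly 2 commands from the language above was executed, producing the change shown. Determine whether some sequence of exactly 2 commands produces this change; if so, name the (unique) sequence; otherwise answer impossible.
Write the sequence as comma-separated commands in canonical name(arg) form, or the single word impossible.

rotate(0, -90), rotate(0, -90)

start: config: θ0=90°, θ1=0°
1. rotate(0, -90) → config: θ0=0°, θ1=0°
2. rotate(0, -90) → config: θ0=270°, θ1=0°
all 9 alternatives checked — unique.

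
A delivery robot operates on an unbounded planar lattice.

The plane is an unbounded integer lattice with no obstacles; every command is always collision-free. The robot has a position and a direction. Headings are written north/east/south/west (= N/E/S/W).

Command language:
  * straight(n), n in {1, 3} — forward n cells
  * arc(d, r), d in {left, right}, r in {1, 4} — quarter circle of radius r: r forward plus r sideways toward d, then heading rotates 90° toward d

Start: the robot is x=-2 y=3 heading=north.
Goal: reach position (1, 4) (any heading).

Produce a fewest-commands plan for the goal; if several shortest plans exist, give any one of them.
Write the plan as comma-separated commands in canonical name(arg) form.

from: x=-2 y=3 heading=north
t=1 arc(right, 1) ⇒ x=-1 y=4 heading=east
t=2 straight(1) ⇒ x=0 y=4 heading=east
t=3 straight(1) ⇒ x=1 y=4 heading=east
minimal: 3 command(s), checked below 3.

arc(right, 1), straight(1), straight(1)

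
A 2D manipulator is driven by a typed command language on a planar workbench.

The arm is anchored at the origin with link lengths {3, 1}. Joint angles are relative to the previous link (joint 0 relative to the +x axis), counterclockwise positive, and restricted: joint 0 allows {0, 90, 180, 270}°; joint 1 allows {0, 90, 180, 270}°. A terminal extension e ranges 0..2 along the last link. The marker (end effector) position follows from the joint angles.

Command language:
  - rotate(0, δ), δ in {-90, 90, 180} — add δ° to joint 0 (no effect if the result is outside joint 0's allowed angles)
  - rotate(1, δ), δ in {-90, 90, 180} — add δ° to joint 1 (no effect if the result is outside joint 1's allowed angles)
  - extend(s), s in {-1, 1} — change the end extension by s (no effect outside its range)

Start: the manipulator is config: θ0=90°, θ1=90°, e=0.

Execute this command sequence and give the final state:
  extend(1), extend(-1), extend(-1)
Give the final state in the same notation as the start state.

config: θ0=90°, θ1=90°, e=0

begin: config: θ0=90°, θ1=90°, e=0
step 1 (extend(1)): config: θ0=90°, θ1=90°, e=1
step 2 (extend(-1)): config: θ0=90°, θ1=90°, e=0
step 3 (extend(-1)): config: θ0=90°, θ1=90°, e=0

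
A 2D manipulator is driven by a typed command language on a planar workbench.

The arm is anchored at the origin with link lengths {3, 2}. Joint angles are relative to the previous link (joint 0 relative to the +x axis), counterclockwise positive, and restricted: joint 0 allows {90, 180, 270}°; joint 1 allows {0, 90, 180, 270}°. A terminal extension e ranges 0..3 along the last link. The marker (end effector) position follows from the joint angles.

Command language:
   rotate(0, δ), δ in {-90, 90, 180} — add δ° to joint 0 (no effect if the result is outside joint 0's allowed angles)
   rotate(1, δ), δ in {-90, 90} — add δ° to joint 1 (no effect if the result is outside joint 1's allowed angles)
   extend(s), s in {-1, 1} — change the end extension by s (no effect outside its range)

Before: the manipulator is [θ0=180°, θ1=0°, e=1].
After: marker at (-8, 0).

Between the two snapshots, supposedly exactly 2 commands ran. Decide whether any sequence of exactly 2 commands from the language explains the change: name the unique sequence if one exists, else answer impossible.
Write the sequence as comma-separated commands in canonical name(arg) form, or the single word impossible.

t0: [θ0=180°, θ1=0°, e=1]
1. extend(1) → [θ0=180°, θ1=0°, e=2]
2. extend(1) → [θ0=180°, θ1=0°, e=3]
uniquely the one of 49 2-step routes that fits.

extend(1), extend(1)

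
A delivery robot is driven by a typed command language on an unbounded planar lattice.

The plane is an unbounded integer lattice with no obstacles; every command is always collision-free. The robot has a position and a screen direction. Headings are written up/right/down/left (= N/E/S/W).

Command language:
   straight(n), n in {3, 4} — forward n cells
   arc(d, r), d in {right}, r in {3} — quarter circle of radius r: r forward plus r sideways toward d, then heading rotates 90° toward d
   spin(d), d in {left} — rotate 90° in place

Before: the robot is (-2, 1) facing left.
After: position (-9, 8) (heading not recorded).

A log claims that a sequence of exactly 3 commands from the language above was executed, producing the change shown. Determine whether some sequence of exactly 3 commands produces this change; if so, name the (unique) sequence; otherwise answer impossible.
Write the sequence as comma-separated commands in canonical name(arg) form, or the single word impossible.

straight(4), arc(right, 3), straight(4)

from: (-2, 1) facing left
step 1 (straight(4)): (-6, 1) facing left
step 2 (arc(right, 3)): (-9, 4) facing up
step 3 (straight(4)): (-9, 8) facing up
all 64 alternatives checked — unique.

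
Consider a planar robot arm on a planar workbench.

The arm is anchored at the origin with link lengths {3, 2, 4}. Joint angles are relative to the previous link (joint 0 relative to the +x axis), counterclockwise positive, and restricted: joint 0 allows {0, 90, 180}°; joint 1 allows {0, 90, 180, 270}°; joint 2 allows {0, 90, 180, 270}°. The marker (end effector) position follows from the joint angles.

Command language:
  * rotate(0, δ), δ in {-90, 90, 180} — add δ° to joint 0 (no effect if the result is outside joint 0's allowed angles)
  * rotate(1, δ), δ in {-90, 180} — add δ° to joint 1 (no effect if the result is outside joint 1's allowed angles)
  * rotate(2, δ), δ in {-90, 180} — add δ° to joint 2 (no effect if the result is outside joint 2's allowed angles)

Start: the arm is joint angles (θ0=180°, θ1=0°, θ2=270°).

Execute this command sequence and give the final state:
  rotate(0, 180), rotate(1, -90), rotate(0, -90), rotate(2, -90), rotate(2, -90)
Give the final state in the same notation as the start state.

joint angles (θ0=0°, θ1=270°, θ2=90°)

start: joint angles (θ0=180°, θ1=0°, θ2=270°)
step 1 (rotate(0, 180)): joint angles (θ0=0°, θ1=0°, θ2=270°)
step 2 (rotate(1, -90)): joint angles (θ0=0°, θ1=270°, θ2=270°)
step 3 (rotate(0, -90)): joint angles (θ0=0°, θ1=270°, θ2=270°)
step 4 (rotate(2, -90)): joint angles (θ0=0°, θ1=270°, θ2=180°)
step 5 (rotate(2, -90)): joint angles (θ0=0°, θ1=270°, θ2=90°)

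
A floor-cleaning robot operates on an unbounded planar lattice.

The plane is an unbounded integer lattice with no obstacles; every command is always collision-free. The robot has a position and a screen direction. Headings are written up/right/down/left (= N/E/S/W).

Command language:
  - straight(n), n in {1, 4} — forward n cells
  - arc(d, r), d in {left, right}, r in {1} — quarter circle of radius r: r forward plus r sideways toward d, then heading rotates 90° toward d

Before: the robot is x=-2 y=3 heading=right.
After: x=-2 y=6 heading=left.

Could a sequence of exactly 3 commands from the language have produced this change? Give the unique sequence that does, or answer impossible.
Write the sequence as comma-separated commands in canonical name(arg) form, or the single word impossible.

key: position moved to (-2,6) AND the heading swung to W — translation plus rotation needed
begin: x=-2 y=3 heading=right
1. arc(left, 1) → x=-1 y=4 heading=up
2. straight(1) → x=-1 y=5 heading=up
3. arc(left, 1) → x=-2 y=6 heading=left
all 64 alternatives checked — unique.

arc(left, 1), straight(1), arc(left, 1)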